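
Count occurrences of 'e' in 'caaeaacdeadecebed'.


Scanning 'caaeaacdeadecebed' for 'e':
  Position 3: 'e' -> MATCH (count: 1)
  Position 8: 'e' -> MATCH (count: 2)
  Position 11: 'e' -> MATCH (count: 3)
  Position 13: 'e' -> MATCH (count: 4)
  Position 15: 'e' -> MATCH (count: 5)
Total occurrences of 'e': 5

5


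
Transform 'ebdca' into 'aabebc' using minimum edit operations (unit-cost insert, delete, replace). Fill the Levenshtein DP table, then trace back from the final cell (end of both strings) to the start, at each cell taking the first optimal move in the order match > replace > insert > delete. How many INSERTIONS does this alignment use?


Edit distance = 5. Backtracking from cell (5, 6) with preference match > replace > insert > delete,
then listing the resulting alignment 'ebdca' -> 'aabebc' left to right:
  Step 1: insert 'a' [insertion #1]
  Step 2: replace e->a
  Step 3: keep 'b'
  Step 4: replace d->e
  Step 5: replace c->b
  Step 6: replace a->c
Total insertions: 1

1


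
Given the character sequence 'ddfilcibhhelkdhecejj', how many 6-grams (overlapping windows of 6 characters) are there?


String 'ddfilcibhhelkdhecejj' has length L = 20.
Number of overlapping n-grams = L - n + 1
Substituting: 20 - 6 + 1 = 15

15


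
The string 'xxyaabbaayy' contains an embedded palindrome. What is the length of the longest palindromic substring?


Scanning 'xxyaabbaayy' for palindromic substrings.
Substring at positions 2-9: 'yaabbaay'.
Check: reverse('yaabbaay') = 'yaabbaay' -> palindrome confirmed.
Neighbouring characters ('x' / 'y') break symmetry, so it cannot extend further.
No longer palindromic substring exists; longest length = 8

8


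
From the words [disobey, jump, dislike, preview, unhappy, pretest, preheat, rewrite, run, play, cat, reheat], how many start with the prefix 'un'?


Checking each word for prefix 'un':
  'disobey' -> no (count: 0)
  'jump' -> no (count: 0)
  'dislike' -> no (count: 0)
  'preview' -> no (count: 0)
  'unhappy' -> YES, starts with 'un' (count: 1)
  'pretest' -> no (count: 1)
  'preheat' -> no (count: 1)
  'rewrite' -> no (count: 1)
  'run' -> no (count: 1)
  'play' -> no (count: 1)
  'cat' -> no (count: 1)
  'reheat' -> no (count: 1)
Total with prefix 'un': 1

1


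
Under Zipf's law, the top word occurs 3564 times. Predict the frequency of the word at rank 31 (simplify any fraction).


Zipf's law: freq(rank) = f1 / rank
f1 = 3564, rank = 31
freq = 3564 / 31
GCD(3564, 31) = 1
Simplified: 3564/31

3564/31


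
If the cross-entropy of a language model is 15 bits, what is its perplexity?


Perplexity formula: PP = 2^H
H = 15
PP = 2^15
PP = 2^15 = 32768

32768


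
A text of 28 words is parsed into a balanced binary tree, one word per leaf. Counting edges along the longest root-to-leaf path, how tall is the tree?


In a balanced binary tree with n leaves the deepest leaf is ceil(log2(n)) edges below the root.
log2(28) = 4.8074
ceil(4.8074) = 5
height (edges) = 5

5


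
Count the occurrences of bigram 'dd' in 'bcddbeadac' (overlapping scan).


Scanning 'bcddbeadac' for bigram 'dd':
  Position 0: 'bc' -> no
  Position 1: 'cd' -> no
  Position 2: 'dd' -> MATCH
  Position 3: 'db' -> no
  Position 4: 'be' -> no
  Position 5: 'ea' -> no
  Position 6: 'ad' -> no
  Position 7: 'da' -> no
  Position 8: 'ac' -> no
Total matches: 1

1


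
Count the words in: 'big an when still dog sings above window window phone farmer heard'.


Counting words by splitting on spaces:
  Word 1: 'big'
  Word 2: 'an'
  Word 3: 'when'
  Word 4: 'still'
  Word 5: 'dog'
  Word 6: 'sings'
  Word 7: 'above'
  Word 8: 'window'
  Word 9: 'window'
  Word 10: 'phone'
  Word 11: 'farmer'
  Word 12: 'heard'
Total words: 12

12


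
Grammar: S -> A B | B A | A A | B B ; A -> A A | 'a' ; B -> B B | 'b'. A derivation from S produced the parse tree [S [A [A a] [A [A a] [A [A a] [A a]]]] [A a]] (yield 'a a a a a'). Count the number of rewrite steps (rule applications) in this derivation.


Every bracketed nonterminal node [X ...] in the tree is produced by exactly one rule application.
Reading the tree off as a leftmost derivation:
  Step 1: S  =>  A A   (applied S -> A A)
  Step 2: A A  =>  A A A   (applied A -> A A)
  Step 3: A A A  =>  a A A   (applied A -> a)
  Step 4: a A A  =>  a A A A   (applied A -> A A)
  Step 5: a A A A  =>  a a A A   (applied A -> a)
  Step 6: a a A A  =>  a a A A A   (applied A -> A A)
  Step 7: a a A A A  =>  a a a A A   (applied A -> a)
  Step 8: a a a A A  =>  a a a a A   (applied A -> a)
  Step 9: a a a a A  =>  a a a a a   (applied A -> a)
Final yield: a a a a a
Total rewrite steps: 9

9


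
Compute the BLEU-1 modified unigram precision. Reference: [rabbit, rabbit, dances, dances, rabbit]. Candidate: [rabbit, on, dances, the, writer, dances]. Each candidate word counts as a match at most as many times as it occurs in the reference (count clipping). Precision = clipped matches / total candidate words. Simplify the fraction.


Reference word counts: {'dances': 2, 'rabbit': 3}
Checking each candidate word (with clipping):
  'rabbit' -> in reference (ref count 3, used 1/3) -> match (matches: 1)
  'on' -> not in reference -> no match (matches: 1)
  'dances' -> in reference (ref count 2, used 1/2) -> match (matches: 2)
  'the' -> not in reference -> no match (matches: 2)
  'writer' -> not in reference -> no match (matches: 2)
  'dances' -> in reference (ref count 2, used 2/2) -> match (matches: 3)
Clipped matches: 3, Candidate length: 6
Precision = 3/6 = 1/2

1/2


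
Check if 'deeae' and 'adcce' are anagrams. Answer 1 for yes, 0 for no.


Sort characters of 'deeae': 'adeee'
Sort characters of 'adcce': 'accde'
Sorted forms differ -> they are NOT anagrams
Result: 0

0


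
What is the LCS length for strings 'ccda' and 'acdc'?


DP table for LCS of 'ccda' and 'acdc':
       a  c  d  c
    0  0  0  0  0
  c 0  0  1  1  1
  c 0  0  1  1  2
  d 0  0  1  2  2
  a 0  1  1  2  2
LCS: 'cc'
LCS length = 2

2


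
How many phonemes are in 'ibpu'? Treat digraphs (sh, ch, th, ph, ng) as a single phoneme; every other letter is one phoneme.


Parsing 'ibpu' greedily, digraphs first:
  'i' -> vowel phoneme (phonemes so far: 1)
  'b' -> consonant phoneme (phonemes so far: 2)
  'p' -> consonant phoneme (phonemes so far: 3)
  'u' -> vowel phoneme (phonemes so far: 4)
Total phonemes: 4

4


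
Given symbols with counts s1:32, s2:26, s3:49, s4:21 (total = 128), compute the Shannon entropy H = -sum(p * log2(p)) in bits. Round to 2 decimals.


Computing entropy H = -sum(p_i * log2(p_i)):
  s1: p = 32/128 = 0.2500, -p*log2(p) = 0.5000
  s2: p = 26/128 = 0.2031, -p*log2(p) = 0.4671
  s3: p = 49/128 = 0.3828, -p*log2(p) = 0.5303
  s4: p = 21/128 = 0.1641, -p*log2(p) = 0.4278
H = sum of terms = 1.9252
Rounded to 2 decimals: 1.93

1.93


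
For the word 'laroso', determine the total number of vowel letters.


Scanning each character of 'laroso':
  Position 1: 'l' -> consonant (running count: 0)
  Position 2: 'a' -> vowel (running count: 1)
  Position 3: 'r' -> consonant (running count: 1)
  Position 4: 'o' -> vowel (running count: 2)
  Position 5: 's' -> consonant (running count: 2)
  Position 6: 'o' -> vowel (running count: 3)
Total vowels: 3

3


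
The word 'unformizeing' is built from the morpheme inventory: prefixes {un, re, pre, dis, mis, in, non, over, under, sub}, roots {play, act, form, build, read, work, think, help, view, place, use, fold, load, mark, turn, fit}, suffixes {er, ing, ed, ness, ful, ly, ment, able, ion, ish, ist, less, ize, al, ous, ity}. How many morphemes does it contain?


Segmenting 'unformizeing' against the inventory:
  'un' -> prefix (morpheme 1)
  'form' -> root (morpheme 2)
  'ize' -> suffix (morpheme 3)
  'ing' -> suffix (morpheme 4)
Total morphemes: 4

4


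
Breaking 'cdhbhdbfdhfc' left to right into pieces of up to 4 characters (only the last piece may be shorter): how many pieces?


'cdhbhdbfdhfc' has 12 characters.
Chunking with max size 4:
  Chunk 1: 'cdhb' (positions 0-3)
  Chunk 2: 'hdbf' (positions 4-7)
  Chunk 3: 'dhfc' (positions 8-11)
Total chunks: ceil(12 / 4) = 3

3


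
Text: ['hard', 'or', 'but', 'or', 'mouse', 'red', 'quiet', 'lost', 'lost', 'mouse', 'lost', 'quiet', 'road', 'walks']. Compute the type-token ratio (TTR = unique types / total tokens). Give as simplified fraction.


Tokens: 14
Unique types: ('but', 'hard', 'lost', 'mouse', 'or', 'quiet', 'red', 'road', 'walks') = 9
TTR = 9/14
Already in lowest terms.

9/14


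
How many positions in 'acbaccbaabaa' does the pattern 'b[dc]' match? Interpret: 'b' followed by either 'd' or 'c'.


Pattern: b[dc] means 'b' followed by either 'd' or 'c'.
Scanning 'acbaccbaabaa' position-by-position:
  Pos 0: window 'ac' -> no
  Pos 1: window 'cb' -> no
  Pos 2: window 'ba' -> no
  Pos 3: window 'ac' -> no
  Pos 4: window 'cc' -> no
  Pos 5: window 'cb' -> no
  Pos 6: window 'ba' -> no
  Pos 7: window 'aa' -> no
  Pos 8: window 'ab' -> no
  Pos 9: window 'ba' -> no
  Pos 10: window 'aa' -> no
  Pos 11: window 'a' -> no
Total matches: 0

0


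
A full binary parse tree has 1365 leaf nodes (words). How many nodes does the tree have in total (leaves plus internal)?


Leaf nodes (terminals): 1365
Internal nodes = n - 1 = 1365 - 1 = 1364
Total = leaves + internal = 1365 + 1364 = 2729

2729


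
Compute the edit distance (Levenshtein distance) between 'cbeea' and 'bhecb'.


Building DP table for s1='cbeea' (len 5) and s2='bhecb' (len 5):
       b  h  e  c  b
    0  1  2  3  4  5
  c 1  1  2  3  3  4
  b 2  1  2  3  4  3
  e 3  2  2  2  3  4
  e 4  3  3  2  3  4
  a 5  4  4  3  3  4
Edit distance = dp[5][5] = 4

4


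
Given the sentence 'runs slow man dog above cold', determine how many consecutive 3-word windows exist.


Word trigrams from [6] words:
  Trigram 1: (runs slow man)
  Trigram 2: (slow man dog)
  Trigram 3: (man dog above)
  Trigram 4: (dog above cold)
Total word trigrams: 6 - 2 = 4

4


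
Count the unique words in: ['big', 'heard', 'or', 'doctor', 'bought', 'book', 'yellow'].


Listing all tokens and tracking unique types:
  Token 1: 'big' -> NEW (unique so far: 1)
  Token 2: 'heard' -> NEW (unique so far: 2)
  Token 3: 'or' -> NEW (unique so far: 3)
  Token 4: 'doctor' -> NEW (unique so far: 4)
  Token 5: 'bought' -> NEW (unique so far: 5)
  Token 6: 'book' -> NEW (unique so far: 6)
  Token 7: 'yellow' -> NEW (unique so far: 7)
Unique types: ('big', 'book', 'bought', 'doctor', 'heard', 'or', 'yellow')
Vocabulary size: 7

7


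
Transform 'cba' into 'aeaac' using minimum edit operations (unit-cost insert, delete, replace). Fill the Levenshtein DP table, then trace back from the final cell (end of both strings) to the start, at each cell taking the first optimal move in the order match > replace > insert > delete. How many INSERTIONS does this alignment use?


Edit distance = 4. Backtracking from cell (3, 5) with preference match > replace > insert > delete,
then listing the resulting alignment 'cba' -> 'aeaac' left to right:
  Step 1: insert 'a' [insertion #1]
  Step 2: replace c->e
  Step 3: replace b->a
  Step 4: keep 'a'
  Step 5: insert 'c' [insertion #2]
Total insertions: 2

2


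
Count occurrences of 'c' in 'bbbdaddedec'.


Scanning 'bbbdaddedec' for 'c':
  Position 10: 'c' -> MATCH (count: 1)
Total occurrences of 'c': 1

1


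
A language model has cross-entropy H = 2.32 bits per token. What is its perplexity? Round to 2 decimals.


Perplexity formula: PP = 2^H
H = 2.32
PP = 2^2.32
Decompose: 2^2.32 = 2^2 * 2^0.32
2^2 = 4, 2^0.32 ~ 1.2483305
PP ~ 4 * 1.2483305 = 4.9933220
Rounded to 2 decimals: 4.99

4.99


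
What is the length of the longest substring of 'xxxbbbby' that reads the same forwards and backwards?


Scanning 'xxxbbbby' for palindromic substrings.
Substring at positions 3-6: 'bbbb'.
Check: reverse('bbbb') = 'bbbb' -> palindrome confirmed.
Neighbouring characters ('x' / 'y') break symmetry, so it cannot extend further.
No longer palindromic substring exists; longest length = 4

4


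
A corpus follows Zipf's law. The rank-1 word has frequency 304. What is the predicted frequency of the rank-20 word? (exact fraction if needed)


Zipf's law: freq(rank) = f1 / rank
f1 = 304, rank = 20
freq = 304 / 20
GCD(304, 20) = 4
Simplified: 76/5

76/5


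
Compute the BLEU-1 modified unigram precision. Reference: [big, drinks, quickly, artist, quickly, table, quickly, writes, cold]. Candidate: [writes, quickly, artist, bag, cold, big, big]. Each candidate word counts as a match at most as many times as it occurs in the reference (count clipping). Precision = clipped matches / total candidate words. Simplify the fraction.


Reference word counts: {'artist': 1, 'big': 1, 'cold': 1, 'drinks': 1, 'quickly': 3, 'table': 1, 'writes': 1}
Checking each candidate word (with clipping):
  'writes' -> in reference (ref count 1, used 1/1) -> match (matches: 1)
  'quickly' -> in reference (ref count 3, used 1/3) -> match (matches: 2)
  'artist' -> in reference (ref count 1, used 1/1) -> match (matches: 3)
  'bag' -> not in reference -> no match (matches: 3)
  'cold' -> in reference (ref count 1, used 1/1) -> match (matches: 4)
  'big' -> in reference (ref count 1, used 1/1) -> match (matches: 5)
  'big' -> ref count 1 already used up (1/1) -> clipped, no match (matches: 5)
Clipped matches: 5, Candidate length: 7
Precision = 5/7

5/7


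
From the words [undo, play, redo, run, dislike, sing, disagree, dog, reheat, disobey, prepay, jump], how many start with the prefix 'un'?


Checking each word for prefix 'un':
  'undo' -> YES, starts with 'un' (count: 1)
  'play' -> no (count: 1)
  'redo' -> no (count: 1)
  'run' -> no (count: 1)
  'dislike' -> no (count: 1)
  'sing' -> no (count: 1)
  'disagree' -> no (count: 1)
  'dog' -> no (count: 1)
  'reheat' -> no (count: 1)
  'disobey' -> no (count: 1)
  'prepay' -> no (count: 1)
  'jump' -> no (count: 1)
Total with prefix 'un': 1

1


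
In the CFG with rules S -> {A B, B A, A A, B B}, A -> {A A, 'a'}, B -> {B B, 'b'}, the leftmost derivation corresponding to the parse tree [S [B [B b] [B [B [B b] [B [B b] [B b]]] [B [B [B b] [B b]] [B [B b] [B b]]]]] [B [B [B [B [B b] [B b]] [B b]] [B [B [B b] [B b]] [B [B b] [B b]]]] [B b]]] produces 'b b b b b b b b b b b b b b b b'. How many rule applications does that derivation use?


Every bracketed nonterminal node [X ...] in the tree is produced by exactly one rule application.
Reading the tree off as a leftmost derivation:
  Step 1: S  =>  B B   (applied S -> B B)
  Step 2: B B  =>  B B B   (applied B -> B B)
  Step 3: B B B  =>  b B B   (applied B -> b)
  Step 4: b B B  =>  b B B B   (applied B -> B B)
  Step 5: b B B B  =>  b B B B B   (applied B -> B B)
  Step 6: b B B B B  =>  b b B B B   (applied B -> b)
  Step 7: b b B B B  =>  b b B B B B   (applied B -> B B)
  Step 8: b b B B B B  =>  b b b B B B   (applied B -> b)
  Step 9: b b b B B B  =>  b b b b B B   (applied B -> b)
  Step 10: b b b b B B  =>  b b b b B B B   (applied B -> B B)
  Step 11: b b b b B B B  =>  b b b b B B B B   (applied B -> B B)
  Step 12: b b b b B B B B  =>  b b b b b B B B   (applied B -> b)
  Step 13: b b b b b B B B  =>  b b b b b b B B   (applied B -> b)
  Step 14: b b b b b b B B  =>  b b b b b b B B B   (applied B -> B B)
  Step 15: b b b b b b B B B  =>  b b b b b b b B B   (applied B -> b)
  Step 16: b b b b b b b B B  =>  b b b b b b b b B   (applied B -> b)
  Step 17: b b b b b b b b B  =>  b b b b b b b b B B   (applied B -> B B)
  Step 18: b b b b b b b b B B  =>  b b b b b b b b B B B   (applied B -> B B)
  Step 19: b b b b b b b b B B B  =>  b b b b b b b b B B B B   (applied B -> B B)
  Step 20: b b b b b b b b B B B B  =>  b b b b b b b b B B B B B   (applied B -> B B)
  Step 21: b b b b b b b b B B B B B  =>  b b b b b b b b b B B B B   (applied B -> b)
  Step 22: b b b b b b b b b B B B B  =>  b b b b b b b b b b B B B   (applied B -> b)
  Step 23: b b b b b b b b b b B B B  =>  b b b b b b b b b b b B B   (applied B -> b)
  Step 24: b b b b b b b b b b b B B  =>  b b b b b b b b b b b B B B   (applied B -> B B)
  Step 25: b b b b b b b b b b b B B B  =>  b b b b b b b b b b b B B B B   (applied B -> B B)
  Step 26: b b b b b b b b b b b B B B B  =>  b b b b b b b b b b b b B B B   (applied B -> b)
  Step 27: b b b b b b b b b b b b B B B  =>  b b b b b b b b b b b b b B B   (applied B -> b)
  Step 28: b b b b b b b b b b b b b B B  =>  b b b b b b b b b b b b b B B B   (applied B -> B B)
  Step 29: b b b b b b b b b b b b b B B B  =>  b b b b b b b b b b b b b b B B   (applied B -> b)
  Step 30: b b b b b b b b b b b b b b B B  =>  b b b b b b b b b b b b b b b B   (applied B -> b)
  Step 31: b b b b b b b b b b b b b b b B  =>  b b b b b b b b b b b b b b b b   (applied B -> b)
Final yield: b b b b b b b b b b b b b b b b
Total rewrite steps: 31

31


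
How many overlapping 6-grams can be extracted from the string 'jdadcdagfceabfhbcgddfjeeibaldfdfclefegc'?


String 'jdadcdagfceabfhbcgddfjeeibaldfdfclefegc' has length L = 39.
Number of overlapping n-grams = L - n + 1
Substituting: 39 - 6 + 1 = 34

34


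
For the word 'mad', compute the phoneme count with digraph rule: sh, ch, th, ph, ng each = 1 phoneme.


Parsing 'mad' greedily, digraphs first:
  'm' -> consonant phoneme (phonemes so far: 1)
  'a' -> vowel phoneme (phonemes so far: 2)
  'd' -> consonant phoneme (phonemes so far: 3)
Total phonemes: 3

3


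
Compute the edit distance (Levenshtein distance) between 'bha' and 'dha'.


Building DP table for s1='bha' (len 3) and s2='dha' (len 3):
       d  h  a
    0  1  2  3
  b 1  1  2  3
  h 2  2  1  2
  a 3  3  2  1
Edit distance = dp[3][3] = 1

1


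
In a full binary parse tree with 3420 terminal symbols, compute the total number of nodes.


Leaf nodes (terminals): 3420
Internal nodes = n - 1 = 3420 - 1 = 3419
Total = leaves + internal = 3420 + 3419 = 6839

6839


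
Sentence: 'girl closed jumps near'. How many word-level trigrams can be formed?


Word trigrams from [4] words:
  Trigram 1: (girl closed jumps)
  Trigram 2: (closed jumps near)
Total word trigrams: 4 - 2 = 2

2


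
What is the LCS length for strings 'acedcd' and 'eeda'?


DP table for LCS of 'acedcd' and 'eeda':
       e  e  d  a
    0  0  0  0  0
  a 0  0  0  0  1
  c 0  0  0  0  1
  e 0  1  1  1  1
  d 0  1  1  2  2
  c 0  1  1  2  2
  d 0  1  1  2  2
LCS: 'ed'
LCS length = 2

2


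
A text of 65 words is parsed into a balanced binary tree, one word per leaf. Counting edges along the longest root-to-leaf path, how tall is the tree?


In a balanced binary tree with n leaves the deepest leaf is ceil(log2(n)) edges below the root.
log2(65) = 6.0224
ceil(6.0224) = 7
height (edges) = 7

7


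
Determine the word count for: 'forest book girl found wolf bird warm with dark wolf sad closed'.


Counting words by splitting on spaces:
  Word 1: 'forest'
  Word 2: 'book'
  Word 3: 'girl'
  Word 4: 'found'
  Word 5: 'wolf'
  Word 6: 'bird'
  Word 7: 'warm'
  Word 8: 'with'
  Word 9: 'dark'
  Word 10: 'wolf'
  Word 11: 'sad'
  Word 12: 'closed'
Total words: 12

12


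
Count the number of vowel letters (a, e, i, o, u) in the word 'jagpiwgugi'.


Scanning each character of 'jagpiwgugi':
  Position 1: 'j' -> consonant (running count: 0)
  Position 2: 'a' -> vowel (running count: 1)
  Position 3: 'g' -> consonant (running count: 1)
  Position 4: 'p' -> consonant (running count: 1)
  Position 5: 'i' -> vowel (running count: 2)
  Position 6: 'w' -> consonant (running count: 2)
  Position 7: 'g' -> consonant (running count: 2)
  Position 8: 'u' -> vowel (running count: 3)
  Position 9: 'g' -> consonant (running count: 3)
  Position 10: 'i' -> vowel (running count: 4)
Total vowels: 4

4


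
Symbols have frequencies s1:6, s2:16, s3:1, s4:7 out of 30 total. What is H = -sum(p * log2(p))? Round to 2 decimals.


Computing entropy H = -sum(p_i * log2(p_i)):
  s1: p = 6/30 = 0.2000, -p*log2(p) = 0.4644
  s2: p = 16/30 = 0.5333, -p*log2(p) = 0.4837
  s3: p = 1/30 = 0.0333, -p*log2(p) = 0.1636
  s4: p = 7/30 = 0.2333, -p*log2(p) = 0.4899
H = sum of terms = 1.6016
Rounded to 2 decimals: 1.60

1.60


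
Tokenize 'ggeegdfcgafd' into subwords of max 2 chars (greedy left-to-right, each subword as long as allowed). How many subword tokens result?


'ggeegdfcgafd' has 12 characters.
Chunking with max size 2:
  Chunk 1: 'gg' (positions 0-1)
  Chunk 2: 'ee' (positions 2-3)
  Chunk 3: 'gd' (positions 4-5)
  Chunk 4: 'fc' (positions 6-7)
  Chunk 5: 'ga' (positions 8-9)
  Chunk 6: 'fd' (positions 10-11)
Total chunks: ceil(12 / 2) = 6

6


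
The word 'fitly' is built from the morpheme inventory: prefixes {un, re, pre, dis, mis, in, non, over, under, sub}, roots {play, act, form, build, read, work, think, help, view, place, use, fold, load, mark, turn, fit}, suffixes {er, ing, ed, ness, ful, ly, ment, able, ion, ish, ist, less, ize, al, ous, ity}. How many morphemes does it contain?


Segmenting 'fitly' against the inventory:
  'fit' -> root (morpheme 1)
  'ly' -> suffix (morpheme 2)
Total morphemes: 2

2


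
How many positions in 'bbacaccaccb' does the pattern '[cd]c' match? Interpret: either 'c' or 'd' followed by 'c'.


Pattern: [cd]c means either 'c' or 'd' followed by 'c'.
Scanning 'bbacaccaccb' position-by-position:
  Pos 0: window 'bb' -> no
  Pos 1: window 'ba' -> no
  Pos 2: window 'ac' -> no
  Pos 3: window 'ca' -> no
  Pos 4: window 'ac' -> no
  Pos 5: window 'cc' -> MATCH
  Pos 6: window 'ca' -> no
  Pos 7: window 'ac' -> no
  Pos 8: window 'cc' -> MATCH
  Pos 9: window 'cb' -> no
  Pos 10: window 'b' -> no
Total matches: 2

2


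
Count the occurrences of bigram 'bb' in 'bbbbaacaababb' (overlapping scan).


Scanning 'bbbbaacaababb' for bigram 'bb':
  Position 0: 'bb' -> MATCH
  Position 1: 'bb' -> MATCH
  Position 2: 'bb' -> MATCH
  Position 3: 'ba' -> no
  Position 4: 'aa' -> no
  Position 5: 'ac' -> no
  Position 6: 'ca' -> no
  Position 7: 'aa' -> no
  Position 8: 'ab' -> no
  Position 9: 'ba' -> no
  Position 10: 'ab' -> no
  Position 11: 'bb' -> MATCH
Total matches: 4

4


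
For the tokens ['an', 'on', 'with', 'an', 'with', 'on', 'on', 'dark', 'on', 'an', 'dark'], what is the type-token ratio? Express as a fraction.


Tokens: 11
Unique types: ('an', 'dark', 'on', 'with') = 4
TTR = 4/11
Already in lowest terms.

4/11


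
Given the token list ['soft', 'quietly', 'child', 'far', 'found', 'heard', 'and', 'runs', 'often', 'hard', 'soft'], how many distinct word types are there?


Listing all tokens and tracking unique types:
  Token 1: 'soft' -> NEW (unique so far: 1)
  Token 2: 'quietly' -> NEW (unique so far: 2)
  Token 3: 'child' -> NEW (unique so far: 3)
  Token 4: 'far' -> NEW (unique so far: 4)
  Token 5: 'found' -> NEW (unique so far: 5)
  Token 6: 'heard' -> NEW (unique so far: 6)
  Token 7: 'and' -> NEW (unique so far: 7)
  Token 8: 'runs' -> NEW (unique so far: 8)
  Token 9: 'often' -> NEW (unique so far: 9)
  Token 10: 'hard' -> NEW (unique so far: 10)
  Token 11: 'soft' -> duplicate (unique so far: 10)
Unique types: ('and', 'child', 'far', 'found', 'hard', 'heard', 'often', 'quietly', 'runs', 'soft')
Vocabulary size: 10

10


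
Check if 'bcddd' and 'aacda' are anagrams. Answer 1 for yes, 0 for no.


Sort characters of 'bcddd': 'bcddd'
Sort characters of 'aacda': 'aaacd'
Sorted forms differ -> they are NOT anagrams
Result: 0

0


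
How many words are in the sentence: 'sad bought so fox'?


Counting words by splitting on spaces:
  Word 1: 'sad'
  Word 2: 'bought'
  Word 3: 'so'
  Word 4: 'fox'
Total words: 4

4


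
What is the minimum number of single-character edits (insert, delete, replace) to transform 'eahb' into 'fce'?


Building DP table for s1='eahb' (len 4) and s2='fce' (len 3):
       f  c  e
    0  1  2  3
  e 1  1  2  2
  a 2  2  2  3
  h 3  3  3  3
  b 4  4  4  4
Edit distance = dp[4][3] = 4

4


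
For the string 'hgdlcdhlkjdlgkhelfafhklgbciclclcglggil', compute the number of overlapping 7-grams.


String 'hgdlcdhlkjdlgkhelfafhklgbciclclcglggil' has length L = 38.
Number of overlapping n-grams = L - n + 1
Substituting: 38 - 7 + 1 = 32

32


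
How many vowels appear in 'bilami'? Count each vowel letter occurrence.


Scanning each character of 'bilami':
  Position 1: 'b' -> consonant (running count: 0)
  Position 2: 'i' -> vowel (running count: 1)
  Position 3: 'l' -> consonant (running count: 1)
  Position 4: 'a' -> vowel (running count: 2)
  Position 5: 'm' -> consonant (running count: 2)
  Position 6: 'i' -> vowel (running count: 3)
Total vowels: 3

3


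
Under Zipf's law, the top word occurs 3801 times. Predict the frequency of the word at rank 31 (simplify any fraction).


Zipf's law: freq(rank) = f1 / rank
f1 = 3801, rank = 31
freq = 3801 / 31
GCD(3801, 31) = 1
Simplified: 3801/31

3801/31


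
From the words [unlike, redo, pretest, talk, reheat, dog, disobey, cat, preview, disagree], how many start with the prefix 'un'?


Checking each word for prefix 'un':
  'unlike' -> YES, starts with 'un' (count: 1)
  'redo' -> no (count: 1)
  'pretest' -> no (count: 1)
  'talk' -> no (count: 1)
  'reheat' -> no (count: 1)
  'dog' -> no (count: 1)
  'disobey' -> no (count: 1)
  'cat' -> no (count: 1)
  'preview' -> no (count: 1)
  'disagree' -> no (count: 1)
Total with prefix 'un': 1

1


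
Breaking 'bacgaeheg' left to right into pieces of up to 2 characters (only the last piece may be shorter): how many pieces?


'bacgaeheg' has 9 characters.
Chunking with max size 2:
  Chunk 1: 'ba' (positions 0-1)
  Chunk 2: 'cg' (positions 2-3)
  Chunk 3: 'ae' (positions 4-5)
  Chunk 4: 'he' (positions 6-7)
  Chunk 5: 'g' (positions 8-8)
Total chunks: ceil(9 / 2) = 5

5


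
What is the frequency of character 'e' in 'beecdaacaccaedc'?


Scanning 'beecdaacaccaedc' for 'e':
  Position 1: 'e' -> MATCH (count: 1)
  Position 2: 'e' -> MATCH (count: 2)
  Position 12: 'e' -> MATCH (count: 3)
Total occurrences of 'e': 3

3


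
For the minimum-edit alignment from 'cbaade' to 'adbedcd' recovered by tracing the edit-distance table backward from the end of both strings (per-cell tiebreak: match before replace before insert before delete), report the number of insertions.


Edit distance = 6. Backtracking from cell (6, 7) with preference match > replace > insert > delete,
then listing the resulting alignment 'cbaade' -> 'adbedcd' left to right:
  Step 1: insert 'a' [insertion #1]
  Step 2: replace c->d
  Step 3: keep 'b'
  Step 4: replace a->e
  Step 5: replace a->d
  Step 6: replace d->c
  Step 7: replace e->d
Total insertions: 1

1


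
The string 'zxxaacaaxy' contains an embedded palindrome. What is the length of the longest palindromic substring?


Scanning 'zxxaacaaxy' for palindromic substrings.
Substring at positions 2-8: 'xaacaax'.
Check: reverse('xaacaax') = 'xaacaax' -> palindrome confirmed.
Neighbouring characters ('x' / 'y') break symmetry, so it cannot extend further.
No longer palindromic substring exists; longest length = 7

7


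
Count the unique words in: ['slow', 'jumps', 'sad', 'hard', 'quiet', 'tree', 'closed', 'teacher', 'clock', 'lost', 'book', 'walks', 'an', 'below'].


Listing all tokens and tracking unique types:
  Token 1: 'slow' -> NEW (unique so far: 1)
  Token 2: 'jumps' -> NEW (unique so far: 2)
  Token 3: 'sad' -> NEW (unique so far: 3)
  Token 4: 'hard' -> NEW (unique so far: 4)
  Token 5: 'quiet' -> NEW (unique so far: 5)
  Token 6: 'tree' -> NEW (unique so far: 6)
  Token 7: 'closed' -> NEW (unique so far: 7)
  Token 8: 'teacher' -> NEW (unique so far: 8)
  Token 9: 'clock' -> NEW (unique so far: 9)
  Token 10: 'lost' -> NEW (unique so far: 10)
  Token 11: 'book' -> NEW (unique so far: 11)
  Token 12: 'walks' -> NEW (unique so far: 12)
  Token 13: 'an' -> NEW (unique so far: 13)
  Token 14: 'below' -> NEW (unique so far: 14)
Unique types: ('an', 'below', 'book', 'clock', 'closed', 'hard', 'jumps', 'lost', 'quiet', 'sad', 'slow', 'teacher', 'tree', 'walks')
Vocabulary size: 14

14


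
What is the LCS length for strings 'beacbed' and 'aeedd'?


DP table for LCS of 'beacbed' and 'aeedd':
       a  e  e  d  d
    0  0  0  0  0  0
  b 0  0  0  0  0  0
  e 0  0  1  1  1  1
  a 0  1  1  1  1  1
  c 0  1  1  1  1  1
  b 0  1  1  1  1  1
  e 0  1  2  2  2  2
  d 0  1  2  2  3  3
LCS: 'eed'
LCS length = 3

3


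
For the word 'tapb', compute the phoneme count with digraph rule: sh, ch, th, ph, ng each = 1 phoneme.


Parsing 'tapb' greedily, digraphs first:
  't' -> consonant phoneme (phonemes so far: 1)
  'a' -> vowel phoneme (phonemes so far: 2)
  'p' -> consonant phoneme (phonemes so far: 3)
  'b' -> consonant phoneme (phonemes so far: 4)
Total phonemes: 4

4


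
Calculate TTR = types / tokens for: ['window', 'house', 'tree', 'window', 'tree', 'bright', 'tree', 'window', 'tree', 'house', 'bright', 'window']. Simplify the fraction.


Tokens: 12
Unique types: ('bright', 'house', 'tree', 'window') = 4
TTR = 4/12
Simplify: divide both by 4 -> 1/3
TTR = 1/3

1/3


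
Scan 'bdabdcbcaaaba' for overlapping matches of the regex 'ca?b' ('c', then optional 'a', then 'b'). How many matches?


Pattern: ca?b means 'c', then optional 'a', then 'b'.
Scanning 'bdabdcbcaaaba' position-by-position:
  Pos 0: window 'bda' -> no
  Pos 1: window 'dab' -> no
  Pos 2: window 'abd' -> no
  Pos 3: window 'bdc' -> no
  Pos 4: window 'dcb' -> no
  Pos 5: window 'cbc' -> MATCH
  Pos 6: window 'bca' -> no
  Pos 7: window 'caa' -> no
  Pos 8: window 'aaa' -> no
  Pos 9: window 'aab' -> no
  Pos 10: window 'aba' -> no
  Pos 11: window 'ba' -> no
  Pos 12: window 'a' -> no
Total matches: 1

1


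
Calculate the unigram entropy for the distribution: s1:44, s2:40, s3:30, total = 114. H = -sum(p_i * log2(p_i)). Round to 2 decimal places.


Computing entropy H = -sum(p_i * log2(p_i)):
  s1: p = 44/114 = 0.3860, -p*log2(p) = 0.5301
  s2: p = 40/114 = 0.3509, -p*log2(p) = 0.5302
  s3: p = 30/114 = 0.2632, -p*log2(p) = 0.5068
H = sum of terms = 1.5671
Rounded to 2 decimals: 1.57

1.57


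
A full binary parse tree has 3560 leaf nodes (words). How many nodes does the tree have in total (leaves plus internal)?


Leaf nodes (terminals): 3560
Internal nodes = n - 1 = 3560 - 1 = 3559
Total = leaves + internal = 3560 + 3559 = 7119

7119


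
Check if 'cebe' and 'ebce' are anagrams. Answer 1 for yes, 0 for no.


Sort characters of 'cebe': 'bcee'
Sort characters of 'ebce': 'bcee'
Sorted forms match -> they ARE anagrams
Result: 1

1


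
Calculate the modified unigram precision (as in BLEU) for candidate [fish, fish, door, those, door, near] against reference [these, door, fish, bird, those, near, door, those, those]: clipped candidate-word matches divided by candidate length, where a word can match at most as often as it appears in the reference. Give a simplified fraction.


Reference word counts: {'bird': 1, 'door': 2, 'fish': 1, 'near': 1, 'these': 1, 'those': 3}
Checking each candidate word (with clipping):
  'fish' -> in reference (ref count 1, used 1/1) -> match (matches: 1)
  'fish' -> ref count 1 already used up (1/1) -> clipped, no match (matches: 1)
  'door' -> in reference (ref count 2, used 1/2) -> match (matches: 2)
  'those' -> in reference (ref count 3, used 1/3) -> match (matches: 3)
  'door' -> in reference (ref count 2, used 2/2) -> match (matches: 4)
  'near' -> in reference (ref count 1, used 1/1) -> match (matches: 5)
Clipped matches: 5, Candidate length: 6
Precision = 5/6

5/6


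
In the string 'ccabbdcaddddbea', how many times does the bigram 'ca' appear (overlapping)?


Scanning 'ccabbdcaddddbea' for bigram 'ca':
  Position 0: 'cc' -> no
  Position 1: 'ca' -> MATCH
  Position 2: 'ab' -> no
  Position 3: 'bb' -> no
  Position 4: 'bd' -> no
  Position 5: 'dc' -> no
  Position 6: 'ca' -> MATCH
  Position 7: 'ad' -> no
  Position 8: 'dd' -> no
  Position 9: 'dd' -> no
  Position 10: 'dd' -> no
  Position 11: 'db' -> no
  Position 12: 'be' -> no
  Position 13: 'ea' -> no
Total matches: 2

2


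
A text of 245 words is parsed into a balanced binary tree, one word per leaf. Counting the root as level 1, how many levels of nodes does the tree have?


In a balanced binary tree with n leaves the deepest leaf is ceil(log2(n)) edges below the root,
so counting node levels inclusive of root and leaves gives ceil(log2(n)) + 1 levels.
log2(245) = 7.9366
ceil(7.9366) = 8
levels = 8 + 1 = 9

9


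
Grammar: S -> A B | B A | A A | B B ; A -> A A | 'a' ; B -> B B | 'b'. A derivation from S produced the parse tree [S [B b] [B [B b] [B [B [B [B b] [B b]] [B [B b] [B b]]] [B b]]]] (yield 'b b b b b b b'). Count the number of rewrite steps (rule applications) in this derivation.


Every bracketed nonterminal node [X ...] in the tree is produced by exactly one rule application.
Reading the tree off as a leftmost derivation:
  Step 1: S  =>  B B   (applied S -> B B)
  Step 2: B B  =>  b B   (applied B -> b)
  Step 3: b B  =>  b B B   (applied B -> B B)
  Step 4: b B B  =>  b b B   (applied B -> b)
  Step 5: b b B  =>  b b B B   (applied B -> B B)
  Step 6: b b B B  =>  b b B B B   (applied B -> B B)
  Step 7: b b B B B  =>  b b B B B B   (applied B -> B B)
  Step 8: b b B B B B  =>  b b b B B B   (applied B -> b)
  Step 9: b b b B B B  =>  b b b b B B   (applied B -> b)
  Step 10: b b b b B B  =>  b b b b B B B   (applied B -> B B)
  Step 11: b b b b B B B  =>  b b b b b B B   (applied B -> b)
  Step 12: b b b b b B B  =>  b b b b b b B   (applied B -> b)
  Step 13: b b b b b b B  =>  b b b b b b b   (applied B -> b)
Final yield: b b b b b b b
Total rewrite steps: 13

13


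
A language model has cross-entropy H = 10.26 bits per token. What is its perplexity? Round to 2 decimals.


Perplexity formula: PP = 2^H
H = 10.26
PP = 2^10.26
Decompose: 2^10.26 = 2^10 * 2^0.26
2^10 = 1024, 2^0.26 ~ 1.1974787
PP ~ 1024 * 1.1974787 = 1226.2181888
Rounded to 2 decimals: 1226.22

1226.22


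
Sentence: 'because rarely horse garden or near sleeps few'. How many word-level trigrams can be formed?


Word trigrams from [8] words:
  Trigram 1: (because rarely horse)
  Trigram 2: (rarely horse garden)
  Trigram 3: (horse garden or)
  Trigram 4: (garden or near)
  Trigram 5: (or near sleeps)
  Trigram 6: (near sleeps few)
Total word trigrams: 8 - 2 = 6

6


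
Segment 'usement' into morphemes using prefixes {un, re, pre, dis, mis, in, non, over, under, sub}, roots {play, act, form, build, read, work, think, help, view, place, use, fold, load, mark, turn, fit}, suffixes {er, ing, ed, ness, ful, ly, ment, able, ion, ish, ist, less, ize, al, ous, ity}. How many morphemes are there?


Segmenting 'usement' against the inventory:
  'use' -> root (morpheme 1)
  'ment' -> suffix (morpheme 2)
Total morphemes: 2

2


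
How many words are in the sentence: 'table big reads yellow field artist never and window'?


Counting words by splitting on spaces:
  Word 1: 'table'
  Word 2: 'big'
  Word 3: 'reads'
  Word 4: 'yellow'
  Word 5: 'field'
  Word 6: 'artist'
  Word 7: 'never'
  Word 8: 'and'
  Word 9: 'window'
Total words: 9

9


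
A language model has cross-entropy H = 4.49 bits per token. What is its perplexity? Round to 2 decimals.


Perplexity formula: PP = 2^H
H = 4.49
PP = 2^4.49
Decompose: 2^4.49 = 2^4 * 2^0.49
2^4 = 16, 2^0.49 ~ 1.4044449
PP ~ 16 * 1.4044449 = 22.4711184
Rounded to 2 decimals: 22.47

22.47


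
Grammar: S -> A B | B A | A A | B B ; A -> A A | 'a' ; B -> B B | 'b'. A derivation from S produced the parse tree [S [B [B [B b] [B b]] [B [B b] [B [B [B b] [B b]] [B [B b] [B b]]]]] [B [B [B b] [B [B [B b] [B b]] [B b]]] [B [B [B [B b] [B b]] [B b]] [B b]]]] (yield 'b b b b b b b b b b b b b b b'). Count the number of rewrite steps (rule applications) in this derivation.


Every bracketed nonterminal node [X ...] in the tree is produced by exactly one rule application.
Reading the tree off as a leftmost derivation:
  Step 1: S  =>  B B   (applied S -> B B)
  Step 2: B B  =>  B B B   (applied B -> B B)
  Step 3: B B B  =>  B B B B   (applied B -> B B)
  Step 4: B B B B  =>  b B B B   (applied B -> b)
  Step 5: b B B B  =>  b b B B   (applied B -> b)
  Step 6: b b B B  =>  b b B B B   (applied B -> B B)
  Step 7: b b B B B  =>  b b b B B   (applied B -> b)
  Step 8: b b b B B  =>  b b b B B B   (applied B -> B B)
  Step 9: b b b B B B  =>  b b b B B B B   (applied B -> B B)
  Step 10: b b b B B B B  =>  b b b b B B B   (applied B -> b)
  Step 11: b b b b B B B  =>  b b b b b B B   (applied B -> b)
  Step 12: b b b b b B B  =>  b b b b b B B B   (applied B -> B B)
  Step 13: b b b b b B B B  =>  b b b b b b B B   (applied B -> b)
  Step 14: b b b b b b B B  =>  b b b b b b b B   (applied B -> b)
  Step 15: b b b b b b b B  =>  b b b b b b b B B   (applied B -> B B)
  Step 16: b b b b b b b B B  =>  b b b b b b b B B B   (applied B -> B B)
  Step 17: b b b b b b b B B B  =>  b b b b b b b b B B   (applied B -> b)
  Step 18: b b b b b b b b B B  =>  b b b b b b b b B B B   (applied B -> B B)
  Step 19: b b b b b b b b B B B  =>  b b b b b b b b B B B B   (applied B -> B B)
  Step 20: b b b b b b b b B B B B  =>  b b b b b b b b b B B B   (applied B -> b)
  Step 21: b b b b b b b b b B B B  =>  b b b b b b b b b b B B   (applied B -> b)
  Step 22: b b b b b b b b b b B B  =>  b b b b b b b b b b b B   (applied B -> b)
  Step 23: b b b b b b b b b b b B  =>  b b b b b b b b b b b B B   (applied B -> B B)
  Step 24: b b b b b b b b b b b B B  =>  b b b b b b b b b b b B B B   (applied B -> B B)
  Step 25: b b b b b b b b b b b B B B  =>  b b b b b b b b b b b B B B B   (applied B -> B B)
  Step 26: b b b b b b b b b b b B B B B  =>  b b b b b b b b b b b b B B B   (applied B -> b)
  Step 27: b b b b b b b b b b b b B B B  =>  b b b b b b b b b b b b b B B   (applied B -> b)
  Step 28: b b b b b b b b b b b b b B B  =>  b b b b b b b b b b b b b b B   (applied B -> b)
  Step 29: b b b b b b b b b b b b b b B  =>  b b b b b b b b b b b b b b b   (applied B -> b)
Final yield: b b b b b b b b b b b b b b b
Total rewrite steps: 29

29


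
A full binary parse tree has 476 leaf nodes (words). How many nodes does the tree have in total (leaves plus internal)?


Leaf nodes (terminals): 476
Internal nodes = n - 1 = 476 - 1 = 475
Total = leaves + internal = 476 + 475 = 951

951


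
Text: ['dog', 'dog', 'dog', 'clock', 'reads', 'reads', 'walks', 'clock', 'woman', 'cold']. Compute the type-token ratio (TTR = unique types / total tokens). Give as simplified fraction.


Tokens: 10
Unique types: ('clock', 'cold', 'dog', 'reads', 'walks', 'woman') = 6
TTR = 6/10
Simplify: divide both by 2 -> 3/5
TTR = 3/5

3/5


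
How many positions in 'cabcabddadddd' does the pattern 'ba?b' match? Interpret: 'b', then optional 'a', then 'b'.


Pattern: ba?b means 'b', then optional 'a', then 'b'.
Scanning 'cabcabddadddd' position-by-position:
  Pos 0: window 'cab' -> no
  Pos 1: window 'abc' -> no
  Pos 2: window 'bca' -> no
  Pos 3: window 'cab' -> no
  Pos 4: window 'abd' -> no
  Pos 5: window 'bdd' -> no
  Pos 6: window 'dda' -> no
  Pos 7: window 'dad' -> no
  Pos 8: window 'add' -> no
  Pos 9: window 'ddd' -> no
  Pos 10: window 'ddd' -> no
  Pos 11: window 'dd' -> no
  Pos 12: window 'd' -> no
Total matches: 0

0


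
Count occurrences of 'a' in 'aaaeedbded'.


Scanning 'aaaeedbded' for 'a':
  Position 0: 'a' -> MATCH (count: 1)
  Position 1: 'a' -> MATCH (count: 2)
  Position 2: 'a' -> MATCH (count: 3)
Total occurrences of 'a': 3

3


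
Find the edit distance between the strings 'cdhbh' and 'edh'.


Building DP table for s1='cdhbh' (len 5) and s2='edh' (len 3):
       e  d  h
    0  1  2  3
  c 1  1  2  3
  d 2  2  1  2
  h 3  3  2  1
  b 4  4  3  2
  h 5  5  4  3
Edit distance = dp[5][3] = 3

3


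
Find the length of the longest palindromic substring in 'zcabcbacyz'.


Scanning 'zcabcbacyz' for palindromic substrings.
Substring at positions 1-7: 'cabcbac'.
Check: reverse('cabcbac') = 'cabcbac' -> palindrome confirmed.
Neighbouring characters ('z' / 'y') break symmetry, so it cannot extend further.
No longer palindromic substring exists; longest length = 7

7


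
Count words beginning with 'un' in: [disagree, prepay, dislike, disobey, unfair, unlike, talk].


Checking each word for prefix 'un':
  'disagree' -> no (count: 0)
  'prepay' -> no (count: 0)
  'dislike' -> no (count: 0)
  'disobey' -> no (count: 0)
  'unfair' -> YES, starts with 'un' (count: 1)
  'unlike' -> YES, starts with 'un' (count: 2)
  'talk' -> no (count: 2)
Total with prefix 'un': 2

2
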